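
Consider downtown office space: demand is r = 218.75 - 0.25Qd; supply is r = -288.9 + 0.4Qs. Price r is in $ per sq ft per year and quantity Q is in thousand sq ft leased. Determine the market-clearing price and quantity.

r* = 23.5, Q* = 781

Rewriting in direct form: Qd = 875 - 4r and Qs = 722.25 + 2.5r.
Set Qd = Qs: 875 - 4r = 722.25 + 2.5r, so 152.75 = 6.5r and r* = 23.5.
From the demand curve, Q* = 875 - 4(23.5) = 781.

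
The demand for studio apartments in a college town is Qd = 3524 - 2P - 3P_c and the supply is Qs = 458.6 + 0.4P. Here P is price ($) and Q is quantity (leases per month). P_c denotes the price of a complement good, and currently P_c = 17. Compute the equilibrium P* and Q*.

P* = 1256, Q* = 961

With P_c = 17, demand is Qd = 3473 - 2P.
Equating demand and supply, 3473 - 2P = 458.6 + 0.4P gives 2.4P = 3014.4, so P* = 1256.
Plugging P* into demand: Q* = 3473 - 2(1256) = 961.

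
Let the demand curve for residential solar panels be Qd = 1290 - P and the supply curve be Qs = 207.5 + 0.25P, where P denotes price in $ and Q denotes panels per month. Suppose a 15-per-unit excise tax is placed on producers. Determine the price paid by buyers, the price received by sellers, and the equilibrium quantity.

The tax drives a wedge P_b - P_s = 15. Substituting P_s = P_b - 15 into supply: Qs = 203.75 + 0.25P_b.
Set Qd = Qs: 1290 - P_b = 203.75 + 0.25P_b, so 1086.25 = 1.25P_b and P_b = 869.
Then P_s = 869 - 15 = 854 and Q = 1290 - 869 = 421.

P_b = 869, P_s = 854, Q = 421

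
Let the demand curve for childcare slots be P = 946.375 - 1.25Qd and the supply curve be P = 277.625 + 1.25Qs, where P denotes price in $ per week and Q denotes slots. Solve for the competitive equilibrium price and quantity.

P* = 612, Q* = 267.5

Inverting to quantity form: Qd = 757.1 - 0.8P and Qs = -222.1 + 0.8P.
Equating demand and supply, 757.1 - 0.8P = -222.1 + 0.8P gives 1.6P = 979.2, so P* = 612.
Then Q* = 757.1 - 0.8(612) = 267.5.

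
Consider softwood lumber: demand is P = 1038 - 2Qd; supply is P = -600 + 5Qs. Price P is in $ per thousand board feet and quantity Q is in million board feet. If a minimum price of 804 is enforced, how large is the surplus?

Rewriting in direct form: Qd = 519 - 0.5P and Qs = 120 + 0.2P.
With P fixed at 804, quantity demanded is 117 and quantity supplied is 280.8.
Surplus = Qs - Qd = 280.8 - 117 = 163.8.

Surplus = 163.8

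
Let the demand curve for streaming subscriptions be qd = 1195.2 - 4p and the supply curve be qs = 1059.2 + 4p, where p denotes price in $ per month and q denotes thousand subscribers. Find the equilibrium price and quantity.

Equating demand and supply, 1195.2 - 4p = 1059.2 + 4p gives 8p = 136, so p* = 17.
Plugging p* into demand: q* = 1195.2 - 4(17) = 1127.2.

p* = 17, q* = 1127.2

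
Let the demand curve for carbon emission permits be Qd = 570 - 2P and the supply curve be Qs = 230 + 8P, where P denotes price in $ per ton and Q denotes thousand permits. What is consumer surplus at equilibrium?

Equating demand and supply, 570 - 2P = 230 + 8P gives 10P = 340, so P* = 34.
Then Q* = 570 - 2(34) = 502.
Demand choke price (Qd = 0): P = 570/2 = 285. Consumer surplus = ½ × (285 - 34) × 502 = 63001.

Consumer surplus = 63001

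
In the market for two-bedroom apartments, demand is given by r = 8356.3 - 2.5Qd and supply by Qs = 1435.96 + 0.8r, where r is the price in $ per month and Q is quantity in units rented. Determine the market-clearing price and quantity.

Rewriting in direct form: Qd = 3342.52 - 0.4r.
The market clears where 3342.52 - 0.4r = 1435.96 + 0.8r. Rearranging, 1.2r = 1906.56, hence r* = 1588.8.
Then Q* = 3342.52 - 0.4(1588.8) = 2707.

r* = 1588.8, Q* = 2707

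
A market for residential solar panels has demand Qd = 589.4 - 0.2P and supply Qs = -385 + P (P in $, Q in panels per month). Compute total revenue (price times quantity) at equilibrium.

The market clears where 589.4 - 0.2P = -385 + P. Rearranging, 1.2P = 974.4, hence P* = 812.
From the demand curve, Q* = 589.4 - 0.2(812) = 427.
Total revenue = P* × Q* = 812 × 427 = 346724.

Total revenue = 346724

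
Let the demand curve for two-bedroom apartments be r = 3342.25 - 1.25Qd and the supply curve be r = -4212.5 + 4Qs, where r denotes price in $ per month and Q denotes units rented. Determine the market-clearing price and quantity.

r* = 1543.5, Q* = 1439

Solving each curve for Q: Qd = 2673.8 - 0.8r and Qs = 1053.125 + 0.25r.
Set Qd = Qs: 2673.8 - 0.8r = 1053.125 + 0.25r, so 1620.675 = 1.05r and r* = 1543.5.
Substitute back: Q* = 2673.8 - 0.8(1543.5) = 1439.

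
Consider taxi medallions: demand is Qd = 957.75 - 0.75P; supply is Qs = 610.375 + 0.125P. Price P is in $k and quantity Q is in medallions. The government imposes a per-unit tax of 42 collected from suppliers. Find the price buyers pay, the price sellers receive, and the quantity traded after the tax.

P_b = 403, P_s = 361, Q = 655.5

The tax drives a wedge P_b - P_s = 42. Substituting P_s = P_b - 42 into supply: Qs = 605.125 + 0.125P_b.
Set Qd = Qs: 957.75 - 0.75P_b = 605.125 + 0.125P_b, so 352.625 = 0.875P_b and P_b = 403.
So P_s = 361 and the quantity traded is Q = 957.75 - 0.75(403) = 655.5.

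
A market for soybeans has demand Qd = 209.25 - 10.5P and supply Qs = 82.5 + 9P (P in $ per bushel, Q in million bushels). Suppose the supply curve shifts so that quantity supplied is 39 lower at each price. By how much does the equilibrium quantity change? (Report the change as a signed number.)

Equating demand and supply, 209.25 - 10.5P = 82.5 + 9P gives 19.5P = 126.75, so P* = 6.5.
Plugging P* into demand: Q* = 209.25 - 10.5(6.5) = 141.
After the shift, supply is Qs = 43.5 + 9P.
The new intersection has 165.75 = 19.5P, i.e. P = 8.5, Q = 120.
ΔQ = 120 - 141 = -21.

ΔQ = -21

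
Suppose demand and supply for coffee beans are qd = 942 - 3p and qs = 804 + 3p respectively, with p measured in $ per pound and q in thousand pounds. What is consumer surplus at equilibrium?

Consumer surplus = 127021.5

Equating demand and supply, 942 - 3p = 804 + 3p gives 6p = 138, so p* = 23.
Plugging p* into demand: q* = 942 - 3(23) = 873.
Demand choke price (qd = 0): p = 942/3 = 314. Consumer surplus = ½ × (314 - 23) × 873 = 127021.5.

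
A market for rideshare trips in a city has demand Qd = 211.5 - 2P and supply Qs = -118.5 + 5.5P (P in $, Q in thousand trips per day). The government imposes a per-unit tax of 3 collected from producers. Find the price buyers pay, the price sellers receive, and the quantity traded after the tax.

The tax drives a wedge P_b - P_s = 3. Substituting P_s = P_b - 3 into supply: Qs = -135 + 5.5P_b.
Equate demand and the shifted supply: 211.5 - 2P_b = -135 + 5.5P_b, giving 7.5P_b = 346.5, so P_b = 46.2.
So P_s = 43.2 and the quantity traded is Q = 211.5 - 2(46.2) = 119.1.

P_b = 46.2, P_s = 43.2, Q = 119.1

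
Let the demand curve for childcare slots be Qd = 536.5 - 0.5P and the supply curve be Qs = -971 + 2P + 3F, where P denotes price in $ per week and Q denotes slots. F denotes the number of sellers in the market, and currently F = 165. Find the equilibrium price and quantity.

With F = 165, supply is Qs = -476 + 2P.
Equating demand and supply, 536.5 - 0.5P = -476 + 2P gives 2.5P = 1012.5, so P* = 405.
Substitute back: Q* = 536.5 - 0.5(405) = 334.

P* = 405, Q* = 334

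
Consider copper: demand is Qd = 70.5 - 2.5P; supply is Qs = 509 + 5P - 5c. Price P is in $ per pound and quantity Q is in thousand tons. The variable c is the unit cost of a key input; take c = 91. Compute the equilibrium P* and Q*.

With c = 91, supply is Qs = 54 + 5P.
At equilibrium Qd = Qs, so 70.5 - 2.5P = 54 + 5P; collecting terms, 16.5 = 7.5P and P* = 2.2.
Then Q* = 70.5 - 2.5(2.2) = 65.

P* = 2.2, Q* = 65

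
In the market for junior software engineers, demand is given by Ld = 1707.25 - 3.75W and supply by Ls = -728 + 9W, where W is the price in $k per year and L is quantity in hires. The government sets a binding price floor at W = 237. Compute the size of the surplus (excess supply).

Evaluating both curves at the floor price 237 gives Ld = 818.5, Ls = 1405.
Surplus = Ls - Ld = 1405 - 818.5 = 586.5.

Surplus = 586.5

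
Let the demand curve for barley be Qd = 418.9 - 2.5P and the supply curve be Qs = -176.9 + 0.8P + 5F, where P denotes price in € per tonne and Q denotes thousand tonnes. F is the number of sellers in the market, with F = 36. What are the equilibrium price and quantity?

P* = 126, Q* = 103.9

With F = 36, supply is Qs = 3.1 + 0.8P.
At equilibrium Qd = Qs, so 418.9 - 2.5P = 3.1 + 0.8P; collecting terms, 415.8 = 3.3P and P* = 126.
Plugging P* into demand: Q* = 418.9 - 2.5(126) = 103.9.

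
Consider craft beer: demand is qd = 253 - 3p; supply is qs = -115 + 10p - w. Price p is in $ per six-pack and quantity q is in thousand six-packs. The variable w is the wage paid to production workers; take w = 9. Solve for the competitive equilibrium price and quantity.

With w = 9, supply is qs = -124 + 10p.
Set qd = qs: 253 - 3p = -124 + 10p, so 377 = 13p and p* = 29.
Plugging p* into demand: q* = 253 - 3(29) = 166.

p* = 29, q* = 166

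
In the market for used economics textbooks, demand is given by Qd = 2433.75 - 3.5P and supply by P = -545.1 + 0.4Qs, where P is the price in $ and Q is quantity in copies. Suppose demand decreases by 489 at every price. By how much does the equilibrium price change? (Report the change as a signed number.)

ΔP = -81.5

Inverting to quantity form: Qs = 1362.75 + 2.5P.
Set Qd = Qs: 2433.75 - 3.5P = 1362.75 + 2.5P, so 1071 = 6P and P* = 178.5.
Then Q* = 2433.75 - 3.5(178.5) = 1809.
After the shift, demand is Qd = 1944.75 - 3.5P.
Re-solving, 6P = 582 gives P = 97 and Q = 1605.25.
ΔP = 97 - 178.5 = -81.5.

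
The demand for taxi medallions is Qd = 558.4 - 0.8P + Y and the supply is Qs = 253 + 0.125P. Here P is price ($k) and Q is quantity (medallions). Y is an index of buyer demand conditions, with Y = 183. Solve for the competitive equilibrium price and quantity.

With Y = 183, demand is Qd = 741.4 - 0.8P.
The market clears where 741.4 - 0.8P = 253 + 0.125P. Rearranging, 0.925P = 488.4, hence P* = 528.
Substitute back: Q* = 741.4 - 0.8(528) = 319.

P* = 528, Q* = 319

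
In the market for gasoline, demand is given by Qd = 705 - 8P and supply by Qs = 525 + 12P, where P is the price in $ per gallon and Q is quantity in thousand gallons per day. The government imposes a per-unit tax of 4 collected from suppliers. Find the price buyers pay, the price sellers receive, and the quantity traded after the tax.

P_b = 11.4, P_s = 7.4, Q = 613.8

Suppliers keep P_s = P_b - 4 per unit, so supply in terms of the buyer price is Qs = 477 + 12P_b.
Market clearing requires 705 - 8P_b = 477 + 12P_b; hence 228 = 20P_b and P_b = 11.4.
So P_s = 7.4 and the quantity traded is Q = 705 - 8(11.4) = 613.8.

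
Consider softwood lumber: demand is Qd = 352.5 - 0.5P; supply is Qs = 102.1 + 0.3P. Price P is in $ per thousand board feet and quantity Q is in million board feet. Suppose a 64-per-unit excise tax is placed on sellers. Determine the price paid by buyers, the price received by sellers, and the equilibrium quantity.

The tax drives a wedge P_b - P_s = 64. Substituting P_s = P_b - 64 into supply: Qs = 82.9 + 0.3P_b.
Set Qd = Qs: 352.5 - 0.5P_b = 82.9 + 0.3P_b, so 269.6 = 0.8P_b and P_b = 337.
So P_s = 273 and the quantity traded is Q = 352.5 - 0.5(337) = 184.

P_b = 337, P_s = 273, Q = 184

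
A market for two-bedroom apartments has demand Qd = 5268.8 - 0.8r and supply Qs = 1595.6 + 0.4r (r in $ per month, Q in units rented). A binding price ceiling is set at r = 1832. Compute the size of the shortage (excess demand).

Shortage = 1474.8

Evaluating both curves at the ceiling price 1832 gives Qd = 3803.2, Qs = 2328.4.
Shortage = Qd - Qs = 3803.2 - 2328.4 = 1474.8.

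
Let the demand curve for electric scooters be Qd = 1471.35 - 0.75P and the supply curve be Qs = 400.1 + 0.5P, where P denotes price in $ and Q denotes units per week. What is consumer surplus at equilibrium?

Consumer surplus = 457718.64

Equating demand and supply, 1471.35 - 0.75P = 400.1 + 0.5P gives 1.25P = 1071.25, so P* = 857.
Then Q* = 1471.35 - 0.75(857) = 828.6.
Demand choke price (Qd = 0): P = 1471.35/0.75 = 1961.8. Consumer surplus = ½ × (1961.8 - 857) × 828.6 = 457718.64.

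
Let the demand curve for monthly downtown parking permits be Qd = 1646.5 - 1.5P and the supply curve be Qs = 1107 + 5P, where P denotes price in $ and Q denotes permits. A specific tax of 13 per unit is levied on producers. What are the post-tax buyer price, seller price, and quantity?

Producers keep P_s = P_b - 13 per unit, so supply in terms of the buyer price is Qs = 1042 + 5P_b.
Market clearing requires 1646.5 - 1.5P_b = 1042 + 5P_b; hence 604.5 = 6.5P_b and P_b = 93.
Then P_s = 93 - 13 = 80 and Q = 1646.5 - 1.5(93) = 1507.

P_b = 93, P_s = 80, Q = 1507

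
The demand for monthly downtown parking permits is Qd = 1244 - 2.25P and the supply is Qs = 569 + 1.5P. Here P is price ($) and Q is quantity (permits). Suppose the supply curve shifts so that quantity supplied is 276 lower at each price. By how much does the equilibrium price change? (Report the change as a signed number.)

Equating demand and supply, 1244 - 2.25P = 569 + 1.5P gives 3.75P = 675, so P* = 180.
Substitute back: Q* = 1244 - 2.25(180) = 839.
After the shift, supply is Qs = 293 + 1.5P.
The new intersection has 951 = 3.75P, i.e. P = 253.6, Q = 673.4.
ΔP = 253.6 - 180 = 73.6.

ΔP = 73.6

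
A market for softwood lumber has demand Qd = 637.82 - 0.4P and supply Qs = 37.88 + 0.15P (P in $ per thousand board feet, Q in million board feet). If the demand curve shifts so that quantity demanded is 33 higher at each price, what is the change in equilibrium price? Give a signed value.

ΔP = 60

At equilibrium Qd = Qs, so 637.82 - 0.4P = 37.88 + 0.15P; collecting terms, 599.94 = 0.55P and P* = 1090.8.
Plugging P* into demand: Q* = 637.82 - 0.4(1090.8) = 201.5.
After the shift, demand is Qd = 670.82 - 0.4P.
New equilibrium: 632.94 = 0.55P, so P = 1150.8 and Q = 210.5.
ΔP = 1150.8 - 1090.8 = 60.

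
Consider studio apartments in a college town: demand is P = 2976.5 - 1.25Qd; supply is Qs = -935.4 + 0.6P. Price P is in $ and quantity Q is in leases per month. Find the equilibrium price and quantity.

Inverting to quantity form: Qd = 2381.2 - 0.8P.
At equilibrium Qd = Qs, so 2381.2 - 0.8P = -935.4 + 0.6P; collecting terms, 3316.6 = 1.4P and P* = 2369.
Plugging P* into demand: Q* = 2381.2 - 0.8(2369) = 486.

P* = 2369, Q* = 486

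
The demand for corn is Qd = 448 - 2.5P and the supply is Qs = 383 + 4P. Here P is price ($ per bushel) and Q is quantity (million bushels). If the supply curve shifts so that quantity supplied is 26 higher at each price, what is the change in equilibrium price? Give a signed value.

ΔP = -4

The market clears where 448 - 2.5P = 383 + 4P. Rearranging, 6.5P = 65, hence P* = 10.
Then Q* = 448 - 2.5(10) = 423.
After the shift, supply is Qs = 409 + 4P.
New equilibrium: 39 = 6.5P, so P = 6 and Q = 433.
ΔP = 6 - 10 = -4.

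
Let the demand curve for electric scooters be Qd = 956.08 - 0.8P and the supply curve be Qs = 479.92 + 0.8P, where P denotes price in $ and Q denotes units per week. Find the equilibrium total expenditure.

Total expenditure = 213676.8

At equilibrium Qd = Qs, so 956.08 - 0.8P = 479.92 + 0.8P; collecting terms, 476.16 = 1.6P and P* = 297.6.
Plugging P* into demand: Q* = 956.08 - 0.8(297.6) = 718.
Total expenditure = P* × Q* = 297.6 × 718 = 213676.8.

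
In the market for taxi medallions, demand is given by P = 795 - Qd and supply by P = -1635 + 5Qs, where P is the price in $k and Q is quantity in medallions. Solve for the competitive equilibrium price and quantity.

Rewriting in direct form: Qd = 795 - P and Qs = 327 + 0.2P.
Equating demand and supply, 795 - P = 327 + 0.2P gives 1.2P = 468, so P* = 390.
From the demand curve, Q* = 795 - 390 = 405.

P* = 390, Q* = 405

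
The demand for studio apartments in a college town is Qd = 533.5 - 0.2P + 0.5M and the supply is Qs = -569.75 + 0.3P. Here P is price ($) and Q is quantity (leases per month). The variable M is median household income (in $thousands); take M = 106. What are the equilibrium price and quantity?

With M = 106, demand is Qd = 586.5 - 0.2P.
Equating demand and supply, 586.5 - 0.2P = -569.75 + 0.3P gives 0.5P = 1156.25, so P* = 2312.5.
Substitute back: Q* = 586.5 - 0.2(2312.5) = 124.

P* = 2312.5, Q* = 124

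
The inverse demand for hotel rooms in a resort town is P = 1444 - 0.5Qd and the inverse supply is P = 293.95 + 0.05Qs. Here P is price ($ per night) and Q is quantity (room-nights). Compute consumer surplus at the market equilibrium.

Rewriting in direct form: Qd = 2888 - 2P and Qs = -5879 + 20P.
The market clears where 2888 - 2P = -5879 + 20P. Rearranging, 22P = 8767, hence P* = 398.5.
From the demand curve, Q* = 2888 - 2(398.5) = 2091.
Demand choke price (Qd = 0): P = 2888/2 = 1444. Consumer surplus = ½ × (1444 - 398.5) × 2091 = 1093070.25.

Consumer surplus = 1093070.25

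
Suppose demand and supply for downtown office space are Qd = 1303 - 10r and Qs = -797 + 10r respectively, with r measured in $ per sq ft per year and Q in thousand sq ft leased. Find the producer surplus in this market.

Producer surplus = 3200.45

At equilibrium Qd = Qs, so 1303 - 10r = -797 + 10r; collecting terms, 2100 = 20r and r* = 105.
From the demand curve, Q* = 1303 - 10(105) = 253.
Supply choke price (Qs = 0): r = 79.7. Producer surplus = ½ × (105 - 79.7) × 253 = 3200.45.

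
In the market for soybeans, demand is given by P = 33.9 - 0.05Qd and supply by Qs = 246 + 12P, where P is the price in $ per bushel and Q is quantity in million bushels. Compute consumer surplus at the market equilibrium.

Solving each curve for Q: Qd = 678 - 20P.
Equating demand and supply, 678 - 20P = 246 + 12P gives 32P = 432, so P* = 13.5.
Plugging P* into demand: Q* = 678 - 20(13.5) = 408.
Demand choke price (Qd = 0): P = 678/20 = 33.9. Consumer surplus = ½ × (33.9 - 13.5) × 408 = 4161.6.

Consumer surplus = 4161.6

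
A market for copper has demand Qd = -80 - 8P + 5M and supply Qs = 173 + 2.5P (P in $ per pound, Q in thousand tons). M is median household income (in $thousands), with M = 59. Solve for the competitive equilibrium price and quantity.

With M = 59, demand is Qd = 215 - 8P.
Equating demand and supply, 215 - 8P = 173 + 2.5P gives 10.5P = 42, so P* = 4.
Plugging P* into demand: Q* = 215 - 8(4) = 183.

P* = 4, Q* = 183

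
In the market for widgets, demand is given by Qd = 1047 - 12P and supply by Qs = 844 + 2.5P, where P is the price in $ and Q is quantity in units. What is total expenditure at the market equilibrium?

Total expenditure = 12306

Equating demand and supply, 1047 - 12P = 844 + 2.5P gives 14.5P = 203, so P* = 14.
From the demand curve, Q* = 1047 - 12(14) = 879.
Total expenditure = P* × Q* = 14 × 879 = 12306.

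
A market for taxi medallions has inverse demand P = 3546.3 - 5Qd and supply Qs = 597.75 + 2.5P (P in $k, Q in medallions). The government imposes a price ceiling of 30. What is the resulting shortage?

Shortage = 30.51

Rewriting in direct form: Qd = 709.26 - 0.2P.
Evaluating both curves at the ceiling price 30 gives Qd = 703.26, Qs = 672.75.
Shortage = Qd - Qs = 703.26 - 672.75 = 30.51.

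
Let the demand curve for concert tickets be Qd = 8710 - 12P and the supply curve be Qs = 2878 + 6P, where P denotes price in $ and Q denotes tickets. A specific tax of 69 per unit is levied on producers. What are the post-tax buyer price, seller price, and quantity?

The tax drives a wedge P_b - P_s = 69. Substituting P_s = P_b - 69 into supply: Qs = 2464 + 6P_b.
Equate demand and the shifted supply: 8710 - 12P_b = 2464 + 6P_b, giving 18P_b = 6246, so P_b = 347.
So P_s = 278 and the quantity traded is Q = 8710 - 12(347) = 4546.

P_b = 347, P_s = 278, Q = 4546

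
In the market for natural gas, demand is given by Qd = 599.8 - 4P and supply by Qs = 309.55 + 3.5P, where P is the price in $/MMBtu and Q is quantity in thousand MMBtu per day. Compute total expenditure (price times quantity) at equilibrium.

Equating demand and supply, 599.8 - 4P = 309.55 + 3.5P gives 7.5P = 290.25, so P* = 38.7.
Then Q* = 599.8 - 4(38.7) = 445.
Total expenditure = P* × Q* = 38.7 × 445 = 17221.5.

Total expenditure = 17221.5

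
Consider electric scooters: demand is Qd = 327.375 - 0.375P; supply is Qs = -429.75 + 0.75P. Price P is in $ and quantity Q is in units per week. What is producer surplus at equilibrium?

Producer surplus = 3750

At equilibrium Qd = Qs, so 327.375 - 0.375P = -429.75 + 0.75P; collecting terms, 757.125 = 1.125P and P* = 673.
Then Q* = 327.375 - 0.375(673) = 75.
Supply choke price (Qs = 0): P = 573. Producer surplus = ½ × (673 - 573) × 75 = 3750.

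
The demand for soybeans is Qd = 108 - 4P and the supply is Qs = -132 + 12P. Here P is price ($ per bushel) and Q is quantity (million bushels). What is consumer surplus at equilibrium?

Consumer surplus = 288

Set Qd = Qs: 108 - 4P = -132 + 12P, so 240 = 16P and P* = 15.
Substitute back: Q* = 108 - 4(15) = 48.
Demand choke price (Qd = 0): P = 108/4 = 27. Consumer surplus = ½ × (27 - 15) × 48 = 288.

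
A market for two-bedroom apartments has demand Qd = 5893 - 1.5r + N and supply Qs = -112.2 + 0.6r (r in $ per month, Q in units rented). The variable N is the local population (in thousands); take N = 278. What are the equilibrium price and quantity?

With N = 278, demand is Qd = 6171 - 1.5r.
Set Qd = Qs: 6171 - 1.5r = -112.2 + 0.6r, so 6283.2 = 2.1r and r* = 2992.
From the demand curve, Q* = 6171 - 1.5(2992) = 1683.

r* = 2992, Q* = 1683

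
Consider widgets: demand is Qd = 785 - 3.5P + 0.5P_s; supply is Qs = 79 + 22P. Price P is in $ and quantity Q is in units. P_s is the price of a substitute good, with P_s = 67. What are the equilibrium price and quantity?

P* = 29, Q* = 717

With P_s = 67, demand is Qd = 818.5 - 3.5P.
Set Qd = Qs: 818.5 - 3.5P = 79 + 22P, so 739.5 = 25.5P and P* = 29.
From the demand curve, Q* = 818.5 - 3.5(29) = 717.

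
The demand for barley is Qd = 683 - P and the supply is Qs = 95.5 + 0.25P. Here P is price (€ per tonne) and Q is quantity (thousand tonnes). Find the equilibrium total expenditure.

Total expenditure = 100110

Set Qd = Qs: 683 - P = 95.5 + 0.25P, so 587.5 = 1.25P and P* = 470.
Plugging P* into demand: Q* = 683 - 470 = 213.
Total expenditure = P* × Q* = 470 × 213 = 100110.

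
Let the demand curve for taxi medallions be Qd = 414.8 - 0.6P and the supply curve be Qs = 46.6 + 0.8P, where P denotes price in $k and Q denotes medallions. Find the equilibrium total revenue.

Total revenue = 67591

Equating demand and supply, 414.8 - 0.6P = 46.6 + 0.8P gives 1.4P = 368.2, so P* = 263.
Substitute back: Q* = 414.8 - 0.6(263) = 257.
Total revenue = P* × Q* = 263 × 257 = 67591.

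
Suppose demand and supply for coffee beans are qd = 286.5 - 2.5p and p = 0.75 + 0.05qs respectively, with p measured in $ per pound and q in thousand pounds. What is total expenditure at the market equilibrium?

Rewriting in direct form: qs = -15 + 20p.
At equilibrium qd = qs, so 286.5 - 2.5p = -15 + 20p; collecting terms, 301.5 = 22.5p and p* = 13.4.
Substitute back: q* = 286.5 - 2.5(13.4) = 253.
Total expenditure = p* × q* = 13.4 × 253 = 3390.2.

Total expenditure = 3390.2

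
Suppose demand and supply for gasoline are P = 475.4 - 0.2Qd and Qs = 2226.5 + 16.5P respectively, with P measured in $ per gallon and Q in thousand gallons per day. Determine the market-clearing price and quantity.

P* = 7, Q* = 2342

In direct form, Qd = 2377 - 5P.
Set Qd = Qs: 2377 - 5P = 2226.5 + 16.5P, so 150.5 = 21.5P and P* = 7.
From the demand curve, Q* = 2377 - 5(7) = 2342.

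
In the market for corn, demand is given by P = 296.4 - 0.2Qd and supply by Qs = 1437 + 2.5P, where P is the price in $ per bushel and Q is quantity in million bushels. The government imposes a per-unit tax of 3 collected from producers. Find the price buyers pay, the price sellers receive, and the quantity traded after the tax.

P_b = 7, P_s = 4, Q = 1447

Solving each curve for Q: Qd = 1482 - 5P.
With a tax of 3 on producers, they supply based on the net price P_s = P_b - 3, so Qs = 1429.5 + 2.5P_b.
Market clearing requires 1482 - 5P_b = 1429.5 + 2.5P_b; hence 52.5 = 7.5P_b and P_b = 7.
Then P_s = 7 - 3 = 4 and Q = 1482 - 5(7) = 1447.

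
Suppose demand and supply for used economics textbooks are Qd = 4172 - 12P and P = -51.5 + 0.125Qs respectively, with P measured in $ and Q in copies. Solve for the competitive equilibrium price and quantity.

Inverting to quantity form: Qs = 412 + 8P.
At equilibrium Qd = Qs, so 4172 - 12P = 412 + 8P; collecting terms, 3760 = 20P and P* = 188.
Then Q* = 4172 - 12(188) = 1916.

P* = 188, Q* = 1916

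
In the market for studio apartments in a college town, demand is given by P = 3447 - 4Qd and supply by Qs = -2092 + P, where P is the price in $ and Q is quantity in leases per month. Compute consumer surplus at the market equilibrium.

Rewriting in direct form: Qd = 861.75 - 0.25P.
The market clears where 861.75 - 0.25P = -2092 + P. Rearranging, 1.25P = 2953.75, hence P* = 2363.
From the demand curve, Q* = 861.75 - 0.25(2363) = 271.
Demand choke price (Qd = 0): P = 861.75/0.25 = 3447. Consumer surplus = ½ × (3447 - 2363) × 271 = 146882.

Consumer surplus = 146882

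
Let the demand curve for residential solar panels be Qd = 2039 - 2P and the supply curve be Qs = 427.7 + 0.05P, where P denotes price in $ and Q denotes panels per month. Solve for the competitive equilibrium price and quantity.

P* = 786, Q* = 467

Equating demand and supply, 2039 - 2P = 427.7 + 0.05P gives 2.05P = 1611.3, so P* = 786.
Substitute back: Q* = 2039 - 2(786) = 467.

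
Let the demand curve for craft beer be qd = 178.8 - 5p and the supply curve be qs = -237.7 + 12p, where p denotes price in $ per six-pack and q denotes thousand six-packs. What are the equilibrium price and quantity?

p* = 24.5, q* = 56.3

The market clears where 178.8 - 5p = -237.7 + 12p. Rearranging, 17p = 416.5, hence p* = 24.5.
Substitute back: q* = 178.8 - 5(24.5) = 56.3.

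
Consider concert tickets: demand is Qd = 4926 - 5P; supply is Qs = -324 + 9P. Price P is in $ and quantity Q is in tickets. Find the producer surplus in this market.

Producer surplus = 517144.5

Equating demand and supply, 4926 - 5P = -324 + 9P gives 14P = 5250, so P* = 375.
Then Q* = 4926 - 5(375) = 3051.
Supply choke price (Qs = 0): P = 36. Producer surplus = ½ × (375 - 36) × 3051 = 517144.5.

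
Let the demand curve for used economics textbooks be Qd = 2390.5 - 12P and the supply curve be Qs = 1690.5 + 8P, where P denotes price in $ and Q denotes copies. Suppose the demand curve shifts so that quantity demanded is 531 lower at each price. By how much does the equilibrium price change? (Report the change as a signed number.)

ΔP = -26.55

Equating demand and supply, 2390.5 - 12P = 1690.5 + 8P gives 20P = 700, so P* = 35.
Plugging P* into demand: Q* = 2390.5 - 12(35) = 1970.5.
After the shift, demand is Qd = 1859.5 - 12P.
The new intersection has 169 = 20P, i.e. P = 8.45, Q = 1758.1.
ΔP = 8.45 - 35 = -26.55.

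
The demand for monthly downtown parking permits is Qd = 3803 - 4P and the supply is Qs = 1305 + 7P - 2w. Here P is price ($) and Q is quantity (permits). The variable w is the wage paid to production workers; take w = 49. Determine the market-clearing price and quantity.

With w = 49, supply is Qs = 1207 + 7P.
The market clears where 3803 - 4P = 1207 + 7P. Rearranging, 11P = 2596, hence P* = 236.
From the demand curve, Q* = 3803 - 4(236) = 2859.

P* = 236, Q* = 2859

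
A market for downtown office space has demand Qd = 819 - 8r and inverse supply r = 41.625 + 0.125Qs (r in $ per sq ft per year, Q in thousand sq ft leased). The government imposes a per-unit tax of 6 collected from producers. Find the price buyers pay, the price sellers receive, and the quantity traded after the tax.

r_b = 75, r_s = 69, Q = 219

In direct form, Qs = -333 + 8r.
The tax drives a wedge r_b - r_s = 6. Substituting r_s = r_b - 6 into supply: Qs = -381 + 8r_b.
Equate demand and the shifted supply: 819 - 8r_b = -381 + 8r_b, giving 16r_b = 1200, so r_b = 75.
Then r_s = 75 - 6 = 69 and Q = 819 - 8(75) = 219.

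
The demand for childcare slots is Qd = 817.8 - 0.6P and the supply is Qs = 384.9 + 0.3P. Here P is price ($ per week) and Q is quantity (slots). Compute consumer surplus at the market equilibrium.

The market clears where 817.8 - 0.6P = 384.9 + 0.3P. Rearranging, 0.9P = 432.9, hence P* = 481.
Substitute back: Q* = 817.8 - 0.6(481) = 529.2.
Demand choke price (Qd = 0): P = 817.8/0.6 = 1363. Consumer surplus = ½ × (1363 - 481) × 529.2 = 233377.2.

Consumer surplus = 233377.2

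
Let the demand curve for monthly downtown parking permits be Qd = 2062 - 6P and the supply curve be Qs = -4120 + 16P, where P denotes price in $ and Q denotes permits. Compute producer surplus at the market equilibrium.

Producer surplus = 4418

The market clears where 2062 - 6P = -4120 + 16P. Rearranging, 22P = 6182, hence P* = 281.
Then Q* = 2062 - 6(281) = 376.
Supply choke price (Qs = 0): P = 257.5. Producer surplus = ½ × (281 - 257.5) × 376 = 4418.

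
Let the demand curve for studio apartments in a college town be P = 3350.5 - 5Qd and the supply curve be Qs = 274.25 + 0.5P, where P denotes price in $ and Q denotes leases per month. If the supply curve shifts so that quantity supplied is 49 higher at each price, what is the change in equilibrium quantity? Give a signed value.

Solving each curve for Q: Qd = 670.1 - 0.2P.
Set Qd = Qs: 670.1 - 0.2P = 274.25 + 0.5P, so 395.85 = 0.7P and P* = 565.5.
Substitute back: Q* = 670.1 - 0.2(565.5) = 557.
After the shift, supply is Qs = 323.25 + 0.5P.
The new intersection has 346.85 = 0.7P, i.e. P = 495.5, Q = 571.
ΔQ = 571 - 557 = 14.

ΔQ = 14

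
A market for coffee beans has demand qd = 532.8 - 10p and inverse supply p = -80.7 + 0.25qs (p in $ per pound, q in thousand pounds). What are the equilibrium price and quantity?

p* = 15, q* = 382.8

Inverting to quantity form: qs = 322.8 + 4p.
Set qd = qs: 532.8 - 10p = 322.8 + 4p, so 210 = 14p and p* = 15.
Substitute back: q* = 532.8 - 10(15) = 382.8.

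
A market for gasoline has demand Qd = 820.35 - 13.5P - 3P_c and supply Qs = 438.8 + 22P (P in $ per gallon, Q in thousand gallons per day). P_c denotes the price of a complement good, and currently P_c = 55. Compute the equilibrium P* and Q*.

P* = 6.1, Q* = 573

With P_c = 55, demand is Qd = 655.35 - 13.5P.
At equilibrium Qd = Qs, so 655.35 - 13.5P = 438.8 + 22P; collecting terms, 216.55 = 35.5P and P* = 6.1.
Then Q* = 655.35 - 13.5(6.1) = 573.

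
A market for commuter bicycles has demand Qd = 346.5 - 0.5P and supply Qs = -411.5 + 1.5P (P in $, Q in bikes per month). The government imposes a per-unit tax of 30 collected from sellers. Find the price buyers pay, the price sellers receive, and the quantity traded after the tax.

P_b = 401.5, P_s = 371.5, Q = 145.75

With a tax of 30 on sellers, they supply based on the net price P_s = P_b - 30, so Qs = -456.5 + 1.5P_b.
Market clearing requires 346.5 - 0.5P_b = -456.5 + 1.5P_b; hence 803 = 2P_b and P_b = 401.5.
So P_s = 371.5 and the quantity traded is Q = 346.5 - 0.5(401.5) = 145.75.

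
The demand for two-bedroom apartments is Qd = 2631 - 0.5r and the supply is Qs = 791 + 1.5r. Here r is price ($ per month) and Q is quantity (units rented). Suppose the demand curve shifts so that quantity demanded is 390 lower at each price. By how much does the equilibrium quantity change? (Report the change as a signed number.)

The market clears where 2631 - 0.5r = 791 + 1.5r. Rearranging, 2r = 1840, hence r* = 920.
Substitute back: Q* = 2631 - 0.5(920) = 2171.
After the shift, demand is Qd = 2241 - 0.5r.
New equilibrium: 1450 = 2r, so r = 725 and Q = 1878.5.
ΔQ = 1878.5 - 2171 = -292.5.

ΔQ = -292.5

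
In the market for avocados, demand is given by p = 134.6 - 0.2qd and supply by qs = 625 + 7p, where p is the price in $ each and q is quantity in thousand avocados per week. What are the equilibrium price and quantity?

p* = 4, q* = 653

Solving each curve for q: qd = 673 - 5p.
Equating demand and supply, 673 - 5p = 625 + 7p gives 12p = 48, so p* = 4.
From the demand curve, q* = 673 - 5(4) = 653.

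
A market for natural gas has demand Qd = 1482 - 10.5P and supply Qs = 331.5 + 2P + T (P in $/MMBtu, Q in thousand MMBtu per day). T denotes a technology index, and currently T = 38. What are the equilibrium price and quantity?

P* = 89, Q* = 547.5

With T = 38, supply is Qs = 369.5 + 2P.
Set Qd = Qs: 1482 - 10.5P = 369.5 + 2P, so 1112.5 = 12.5P and P* = 89.
Plugging P* into demand: Q* = 1482 - 10.5(89) = 547.5.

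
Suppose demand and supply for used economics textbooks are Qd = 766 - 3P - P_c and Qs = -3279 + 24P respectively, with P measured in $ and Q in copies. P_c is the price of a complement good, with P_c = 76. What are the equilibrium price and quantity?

P* = 147, Q* = 249

With P_c = 76, demand is Qd = 690 - 3P.
The market clears where 690 - 3P = -3279 + 24P. Rearranging, 27P = 3969, hence P* = 147.
Plugging P* into demand: Q* = 690 - 3(147) = 249.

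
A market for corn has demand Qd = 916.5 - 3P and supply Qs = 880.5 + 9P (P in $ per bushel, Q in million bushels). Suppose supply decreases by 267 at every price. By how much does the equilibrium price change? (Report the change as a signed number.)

ΔP = 22.25

At equilibrium Qd = Qs, so 916.5 - 3P = 880.5 + 9P; collecting terms, 36 = 12P and P* = 3.
Then Q* = 916.5 - 3(3) = 907.5.
After the shift, supply is Qs = 613.5 + 9P.
The new intersection has 303 = 12P, i.e. P = 25.25, Q = 840.75.
ΔP = 25.25 - 3 = 22.25.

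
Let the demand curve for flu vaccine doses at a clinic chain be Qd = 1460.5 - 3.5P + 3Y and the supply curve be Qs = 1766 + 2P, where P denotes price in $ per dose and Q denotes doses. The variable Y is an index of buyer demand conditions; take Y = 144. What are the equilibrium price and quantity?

With Y = 144, demand is Qd = 1892.5 - 3.5P.
At equilibrium Qd = Qs, so 1892.5 - 3.5P = 1766 + 2P; collecting terms, 126.5 = 5.5P and P* = 23.
Substitute back: Q* = 1892.5 - 3.5(23) = 1812.

P* = 23, Q* = 1812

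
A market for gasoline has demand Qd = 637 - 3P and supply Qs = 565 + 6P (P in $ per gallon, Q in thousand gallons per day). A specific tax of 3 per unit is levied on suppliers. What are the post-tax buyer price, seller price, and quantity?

Suppliers keep P_s = P_b - 3 per unit, so supply in terms of the buyer price is Qs = 547 + 6P_b.
Equate demand and the shifted supply: 637 - 3P_b = 547 + 6P_b, giving 9P_b = 90, so P_b = 10.
Then P_s = 10 - 3 = 7 and Q = 637 - 3(10) = 607.

P_b = 10, P_s = 7, Q = 607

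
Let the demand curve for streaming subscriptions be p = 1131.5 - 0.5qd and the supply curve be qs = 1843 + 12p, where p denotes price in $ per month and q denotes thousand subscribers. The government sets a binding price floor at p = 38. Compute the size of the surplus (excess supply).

Surplus = 112

Rewriting in direct form: qd = 2263 - 2p.
With p fixed at 38, quantity demanded is 2187 and quantity supplied is 2299.
Surplus = qs - qd = 2299 - 2187 = 112.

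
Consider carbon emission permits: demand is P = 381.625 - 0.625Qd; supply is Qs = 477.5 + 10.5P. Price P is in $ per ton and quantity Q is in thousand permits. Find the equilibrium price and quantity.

In direct form, Qd = 610.6 - 1.6P.
Set Qd = Qs: 610.6 - 1.6P = 477.5 + 10.5P, so 133.1 = 12.1P and P* = 11.
Substitute back: Q* = 610.6 - 1.6(11) = 593.

P* = 11, Q* = 593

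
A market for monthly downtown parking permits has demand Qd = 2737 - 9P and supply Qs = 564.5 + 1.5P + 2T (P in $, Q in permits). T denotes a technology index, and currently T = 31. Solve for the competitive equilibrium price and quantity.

With T = 31, supply is Qs = 626.5 + 1.5P.
The market clears where 2737 - 9P = 626.5 + 1.5P. Rearranging, 10.5P = 2110.5, hence P* = 201.
Plugging P* into demand: Q* = 2737 - 9(201) = 928.

P* = 201, Q* = 928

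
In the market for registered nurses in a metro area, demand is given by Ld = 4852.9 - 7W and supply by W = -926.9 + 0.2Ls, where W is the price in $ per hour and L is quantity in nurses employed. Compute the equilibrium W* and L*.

W* = 18.2, L* = 4725.5

Solving each curve for L: Ls = 4634.5 + 5W.
At equilibrium Ld = Ls, so 4852.9 - 7W = 4634.5 + 5W; collecting terms, 218.4 = 12W and W* = 18.2.
Then L* = 4852.9 - 7(18.2) = 4725.5.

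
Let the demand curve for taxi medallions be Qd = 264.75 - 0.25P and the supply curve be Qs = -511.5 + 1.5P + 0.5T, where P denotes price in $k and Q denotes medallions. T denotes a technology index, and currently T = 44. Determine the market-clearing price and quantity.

With T = 44, supply is Qs = -489.5 + 1.5P.
Set Qd = Qs: 264.75 - 0.25P = -489.5 + 1.5P, so 754.25 = 1.75P and P* = 431.
Plugging P* into demand: Q* = 264.75 - 0.25(431) = 157.

P* = 431, Q* = 157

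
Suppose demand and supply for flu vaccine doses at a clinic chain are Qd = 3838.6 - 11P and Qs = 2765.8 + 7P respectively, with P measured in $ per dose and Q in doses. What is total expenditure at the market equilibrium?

At equilibrium Qd = Qs, so 3838.6 - 11P = 2765.8 + 7P; collecting terms, 1072.8 = 18P and P* = 59.6.
From the demand curve, Q* = 3838.6 - 11(59.6) = 3183.
Total expenditure = P* × Q* = 59.6 × 3183 = 189706.8.

Total expenditure = 189706.8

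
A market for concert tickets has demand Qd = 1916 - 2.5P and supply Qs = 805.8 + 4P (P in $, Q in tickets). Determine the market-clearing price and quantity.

Set Qd = Qs: 1916 - 2.5P = 805.8 + 4P, so 1110.2 = 6.5P and P* = 170.8.
From the demand curve, Q* = 1916 - 2.5(170.8) = 1489.

P* = 170.8, Q* = 1489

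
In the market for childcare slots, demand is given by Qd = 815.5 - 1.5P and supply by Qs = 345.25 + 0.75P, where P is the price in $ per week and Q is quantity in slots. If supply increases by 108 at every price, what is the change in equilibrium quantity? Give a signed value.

At equilibrium Qd = Qs, so 815.5 - 1.5P = 345.25 + 0.75P; collecting terms, 470.25 = 2.25P and P* = 209.
Substitute back: Q* = 815.5 - 1.5(209) = 502.
After the shift, supply is Qs = 453.25 + 0.75P.
New equilibrium: 362.25 = 2.25P, so P = 161 and Q = 574.
ΔQ = 574 - 502 = 72.

ΔQ = 72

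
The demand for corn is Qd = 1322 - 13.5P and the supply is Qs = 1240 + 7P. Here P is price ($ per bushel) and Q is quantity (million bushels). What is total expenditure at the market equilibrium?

The market clears where 1322 - 13.5P = 1240 + 7P. Rearranging, 20.5P = 82, hence P* = 4.
From the demand curve, Q* = 1322 - 13.5(4) = 1268.
Total expenditure = P* × Q* = 4 × 1268 = 5072.

Total expenditure = 5072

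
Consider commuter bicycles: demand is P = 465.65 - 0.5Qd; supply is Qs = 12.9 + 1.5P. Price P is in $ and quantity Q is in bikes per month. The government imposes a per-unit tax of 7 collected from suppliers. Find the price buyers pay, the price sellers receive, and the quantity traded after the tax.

P_b = 265.4, P_s = 258.4, Q = 400.5

Inverting to quantity form: Qd = 931.3 - 2P.
Suppliers keep P_s = P_b - 7 per unit, so supply in terms of the buyer price is Qs = 2.4 + 1.5P_b.
Market clearing requires 931.3 - 2P_b = 2.4 + 1.5P_b; hence 928.9 = 3.5P_b and P_b = 265.4.
Then P_s = 265.4 - 7 = 258.4 and Q = 931.3 - 2(265.4) = 400.5.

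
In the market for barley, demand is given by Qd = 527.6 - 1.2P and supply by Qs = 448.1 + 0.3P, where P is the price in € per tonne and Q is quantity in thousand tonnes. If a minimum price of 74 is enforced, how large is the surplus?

Evaluating both curves at the floor price 74 gives Qd = 438.8, Qs = 470.3.
Surplus = Qs - Qd = 470.3 - 438.8 = 31.5.

Surplus = 31.5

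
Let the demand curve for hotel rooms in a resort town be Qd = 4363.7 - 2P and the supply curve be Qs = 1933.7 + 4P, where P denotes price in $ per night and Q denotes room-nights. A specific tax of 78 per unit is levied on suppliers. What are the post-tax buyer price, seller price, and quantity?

The tax drives a wedge P_b - P_s = 78. Substituting P_s = P_b - 78 into supply: Qs = 1621.7 + 4P_b.
Set Qd = Qs: 4363.7 - 2P_b = 1621.7 + 4P_b, so 2742 = 6P_b and P_b = 457.
Then P_s = 457 - 78 = 379 and Q = 4363.7 - 2(457) = 3449.7.

P_b = 457, P_s = 379, Q = 3449.7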